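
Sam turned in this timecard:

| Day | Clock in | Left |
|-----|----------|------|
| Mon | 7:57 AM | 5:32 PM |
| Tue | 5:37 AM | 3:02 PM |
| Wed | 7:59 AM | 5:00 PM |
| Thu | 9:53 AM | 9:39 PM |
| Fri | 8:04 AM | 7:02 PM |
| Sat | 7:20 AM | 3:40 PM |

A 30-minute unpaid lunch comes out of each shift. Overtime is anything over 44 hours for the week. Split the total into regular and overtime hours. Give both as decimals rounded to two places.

Regular 44.00 hours, overtime 12.08 hours

Mon: 7:57 AM–5:32 PM = 9 h 35 min; less 30 min break → 9 h 5 min
Tue: 5:37 AM–3:02 PM = 9 h 25 min; less 30 min break → 8 h 55 min
Wed: 7:59 AM–5:00 PM = 9 h 1 min; less 30 min break → 8 h 31 min
Thu: 9:53 AM–9:39 PM = 11 h 46 min; less 30 min break → 11 h 16 min
Fri: 8:04 AM–7:02 PM = 10 h 58 min; less 30 min break → 10 h 28 min
Sat: 7:20 AM–3:40 PM = 8 h 20 min; less 30 min break → 7 h 50 min
Total worked: 56 h 5 min = 56.08 h.
Threshold 44 h → overtime 12 h 5 min, regular 44 h 0 min.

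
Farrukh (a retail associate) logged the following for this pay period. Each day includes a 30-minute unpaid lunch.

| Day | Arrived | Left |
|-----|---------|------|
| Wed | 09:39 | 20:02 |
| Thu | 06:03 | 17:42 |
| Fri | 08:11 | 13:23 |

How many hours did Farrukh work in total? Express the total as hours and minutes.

Wed: 09:39–20:02 = 10 h 23 min; less 30 min break → 9 h 53 min
Thu: 06:03–17:42 = 11 h 39 min; less 30 min break → 11 h 9 min
Fri: 08:11–13:23 = 5 h 12 min; less 30 min break → 4 h 42 min
Total: 9 h 53 min + 11 h 9 min + 4 h 42 min = 25 h 44 min.

25 h 44 min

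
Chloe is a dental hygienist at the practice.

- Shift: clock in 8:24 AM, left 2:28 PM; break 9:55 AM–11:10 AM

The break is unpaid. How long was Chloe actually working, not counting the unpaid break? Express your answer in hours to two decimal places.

4.82 hours

Shift: 8:24 AM–2:28 PM = 6 h 4 min; less 75 min break → 4 h 49 min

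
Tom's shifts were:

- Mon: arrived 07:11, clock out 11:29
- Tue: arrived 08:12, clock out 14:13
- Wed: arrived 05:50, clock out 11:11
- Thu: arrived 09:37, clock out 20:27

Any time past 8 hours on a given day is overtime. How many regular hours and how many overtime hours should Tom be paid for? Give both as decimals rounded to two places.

Regular 23.67 hours, overtime 2.83 hours

Mon: 07:11–11:29 = 4 h 18 min
Tue: 08:12–14:13 = 6 h 1 min
Wed: 05:50–11:11 = 5 h 21 min
Thu: 09:37–20:27 = 10 h 50 min
Mon reg 4 h 18 min / OT 0 h 0 min; Tue reg 6 h 1 min / OT 0 h 0 min; Wed reg 5 h 21 min / OT 0 h 0 min; Thu reg 8 h 0 min / OT 2 h 50 min.
Totals: regular 23 h 40 min, overtime 2 h 50 min.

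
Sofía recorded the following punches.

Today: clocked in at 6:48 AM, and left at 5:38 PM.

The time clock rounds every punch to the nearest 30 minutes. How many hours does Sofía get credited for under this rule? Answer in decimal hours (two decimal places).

Today: in 6:48 AM→7:00 AM, out 5:38 PM→5:30 PM; 10 h 30 min

10.50 hours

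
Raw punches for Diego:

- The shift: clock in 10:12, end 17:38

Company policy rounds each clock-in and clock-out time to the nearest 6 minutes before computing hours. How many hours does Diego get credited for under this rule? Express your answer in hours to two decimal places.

7.40 hours

The shift: in 10:12→10:12, out 17:38→17:36; 7 h 24 min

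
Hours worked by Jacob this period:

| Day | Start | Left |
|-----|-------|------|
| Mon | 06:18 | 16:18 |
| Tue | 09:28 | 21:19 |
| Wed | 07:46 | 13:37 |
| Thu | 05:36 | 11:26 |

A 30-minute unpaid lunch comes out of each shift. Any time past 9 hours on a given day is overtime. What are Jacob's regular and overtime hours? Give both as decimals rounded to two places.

Regular 28.68 hours, overtime 2.85 hours

Mon: 06:18–16:18 = 10 h 0 min; less 30 min break → 9 h 30 min
Tue: 09:28–21:19 = 11 h 51 min; less 30 min break → 11 h 21 min
Wed: 07:46–13:37 = 5 h 51 min; less 30 min break → 5 h 21 min
Thu: 05:36–11:26 = 5 h 50 min; less 30 min break → 5 h 20 min
Mon reg 9 h 0 min / OT 0 h 30 min; Tue reg 9 h 0 min / OT 2 h 21 min; Wed reg 5 h 21 min / OT 0 h 0 min; Thu reg 5 h 20 min / OT 0 h 0 min.
Totals: regular 28 h 41 min, overtime 2 h 51 min.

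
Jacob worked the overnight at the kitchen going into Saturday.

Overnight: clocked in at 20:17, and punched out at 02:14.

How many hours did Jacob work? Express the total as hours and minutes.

5 h 57 min

Overnight: 20:17 → midnight = 3 h 43 min; midnight → 02:14 = 2 h 14 min; span 5 h 57 min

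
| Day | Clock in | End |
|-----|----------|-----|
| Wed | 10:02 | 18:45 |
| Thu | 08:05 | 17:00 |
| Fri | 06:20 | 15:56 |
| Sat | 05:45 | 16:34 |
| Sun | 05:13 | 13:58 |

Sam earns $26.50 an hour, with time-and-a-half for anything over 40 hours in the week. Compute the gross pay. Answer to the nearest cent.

$1330.30

Wed: 10:02–18:45 = 8 h 43 min
Thu: 08:05–17:00 = 8 h 55 min
Fri: 06:20–15:56 = 9 h 36 min
Sat: 05:45–16:34 = 10 h 49 min
Sun: 05:13–13:58 = 8 h 45 min
Total worked: 46 h 48 min = 2808 min.
Regular 40 h 0 min = 2400 min at $26.50/h; overtime 6 h 48 min = 408 min at $39.75/h.
Pay = (2400 × $26.50 + 408 × $39.75) ÷ 60 = $1330.30.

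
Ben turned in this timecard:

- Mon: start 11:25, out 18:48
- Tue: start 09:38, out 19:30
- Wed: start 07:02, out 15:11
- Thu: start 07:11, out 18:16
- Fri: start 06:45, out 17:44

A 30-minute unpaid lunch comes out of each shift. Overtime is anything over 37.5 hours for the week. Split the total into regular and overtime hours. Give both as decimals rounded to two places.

Mon: 11:25–18:48 = 7 h 23 min; less 30 min break → 6 h 53 min
Tue: 09:38–19:30 = 9 h 52 min; less 30 min break → 9 h 22 min
Wed: 07:02–15:11 = 8 h 9 min; less 30 min break → 7 h 39 min
Thu: 07:11–18:16 = 11 h 5 min; less 30 min break → 10 h 35 min
Fri: 06:45–17:44 = 10 h 59 min; less 30 min break → 10 h 29 min
Total worked: 44 h 58 min = 44.97 h.
Threshold 37.5 h → overtime 7 h 28 min, regular 37 h 30 min.

Regular 37.50 hours, overtime 7.47 hours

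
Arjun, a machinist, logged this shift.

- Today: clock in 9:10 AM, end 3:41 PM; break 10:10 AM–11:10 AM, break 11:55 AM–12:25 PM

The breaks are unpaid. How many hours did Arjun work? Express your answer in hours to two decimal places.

5.02 hours

Today: 9:10 AM–3:41 PM = 6 h 31 min; less 90 min break → 5 h 1 min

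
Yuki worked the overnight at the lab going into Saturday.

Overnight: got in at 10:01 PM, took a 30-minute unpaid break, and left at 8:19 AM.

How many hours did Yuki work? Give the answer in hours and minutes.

9 h 48 min

Overnight: 10:01 PM → midnight = 1 h 59 min; midnight → 8:19 AM = 8 h 19 min; span 10 h 18 min; less 30 min break → 9 h 48 min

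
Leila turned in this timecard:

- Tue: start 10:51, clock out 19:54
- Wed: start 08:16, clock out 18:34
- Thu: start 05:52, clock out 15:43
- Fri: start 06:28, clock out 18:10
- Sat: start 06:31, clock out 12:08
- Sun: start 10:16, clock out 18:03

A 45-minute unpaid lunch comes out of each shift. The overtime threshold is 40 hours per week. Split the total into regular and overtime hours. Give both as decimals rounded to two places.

Regular 40.00 hours, overtime 9.80 hours

Tue: 10:51–19:54 = 9 h 3 min; less 45 min break → 8 h 18 min
Wed: 08:16–18:34 = 10 h 18 min; less 45 min break → 9 h 33 min
Thu: 05:52–15:43 = 9 h 51 min; less 45 min break → 9 h 6 min
Fri: 06:28–18:10 = 11 h 42 min; less 45 min break → 10 h 57 min
Sat: 06:31–12:08 = 5 h 37 min; less 45 min break → 4 h 52 min
Sun: 10:16–18:03 = 7 h 47 min; less 45 min break → 7 h 2 min
Total worked: 49 h 48 min = 49.80 h.
Threshold 40 h → overtime 9 h 48 min, regular 40 h 0 min.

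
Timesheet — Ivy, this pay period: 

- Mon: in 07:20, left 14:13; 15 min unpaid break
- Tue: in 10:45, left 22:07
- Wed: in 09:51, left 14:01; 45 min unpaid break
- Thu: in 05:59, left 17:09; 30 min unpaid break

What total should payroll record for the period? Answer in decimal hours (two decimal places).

32.08 hours

Mon: 07:20–14:13 = 6 h 53 min; less 15 min break → 6 h 38 min
Tue: 10:45–22:07 = 11 h 22 min
Wed: 09:51–14:01 = 4 h 10 min; less 45 min break → 3 h 25 min
Thu: 05:59–17:09 = 11 h 10 min; less 30 min break → 10 h 40 min
Total: 6 h 38 min + 11 h 22 min + 3 h 25 min + 10 h 40 min = 32 h 5 min.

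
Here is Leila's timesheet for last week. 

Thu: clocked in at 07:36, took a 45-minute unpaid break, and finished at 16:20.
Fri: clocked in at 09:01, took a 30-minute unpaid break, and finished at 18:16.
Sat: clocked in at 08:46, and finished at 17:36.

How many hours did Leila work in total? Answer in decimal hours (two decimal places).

Thu: 07:36–16:20 = 8 h 44 min; less 45 min break → 7 h 59 min
Fri: 09:01–18:16 = 9 h 15 min; less 30 min break → 8 h 45 min
Sat: 08:46–17:36 = 8 h 50 min
Total: 7 h 59 min + 8 h 45 min + 8 h 50 min = 25 h 34 min.

25.57 hours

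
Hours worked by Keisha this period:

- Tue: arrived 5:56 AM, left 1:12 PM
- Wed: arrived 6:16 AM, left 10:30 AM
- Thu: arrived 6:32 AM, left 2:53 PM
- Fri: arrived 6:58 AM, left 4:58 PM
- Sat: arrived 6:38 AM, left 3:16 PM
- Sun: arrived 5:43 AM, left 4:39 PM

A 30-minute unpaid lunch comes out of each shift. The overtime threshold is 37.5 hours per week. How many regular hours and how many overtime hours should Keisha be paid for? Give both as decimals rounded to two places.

Regular 37.50 hours, overtime 8.92 hours

Tue: 5:56 AM–1:12 PM = 7 h 16 min; less 30 min break → 6 h 46 min
Wed: 6:16 AM–10:30 AM = 4 h 14 min; less 30 min break → 3 h 44 min
Thu: 6:32 AM–2:53 PM = 8 h 21 min; less 30 min break → 7 h 51 min
Fri: 6:58 AM–4:58 PM = 10 h 0 min; less 30 min break → 9 h 30 min
Sat: 6:38 AM–3:16 PM = 8 h 38 min; less 30 min break → 8 h 8 min
Sun: 5:43 AM–4:39 PM = 10 h 56 min; less 30 min break → 10 h 26 min
Total worked: 46 h 25 min = 46.42 h.
Threshold 37.5 h → overtime 8 h 55 min, regular 37 h 30 min.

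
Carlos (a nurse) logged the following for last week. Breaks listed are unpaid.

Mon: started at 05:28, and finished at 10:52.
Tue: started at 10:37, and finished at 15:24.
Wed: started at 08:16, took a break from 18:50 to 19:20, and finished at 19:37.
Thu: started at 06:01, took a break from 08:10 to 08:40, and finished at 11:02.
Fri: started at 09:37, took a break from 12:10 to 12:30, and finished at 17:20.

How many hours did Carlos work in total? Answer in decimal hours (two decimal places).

Mon: 05:28–10:52 = 5 h 24 min
Tue: 10:37–15:24 = 4 h 47 min
Wed: 08:16–19:37 = 11 h 21 min; less 30 min break → 10 h 51 min
Thu: 06:01–11:02 = 5 h 1 min; less 30 min break → 4 h 31 min
Fri: 09:37–17:20 = 7 h 43 min; less 20 min break → 7 h 23 min
Total: 5 h 24 min + 4 h 47 min + 10 h 51 min + 4 h 31 min + 7 h 23 min = 32 h 56 min.

32.93 hours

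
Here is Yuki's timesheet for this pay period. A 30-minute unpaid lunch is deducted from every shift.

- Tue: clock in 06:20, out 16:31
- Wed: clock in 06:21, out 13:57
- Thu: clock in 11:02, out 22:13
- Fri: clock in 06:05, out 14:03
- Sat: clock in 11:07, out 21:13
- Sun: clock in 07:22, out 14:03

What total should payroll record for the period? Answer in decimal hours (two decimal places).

50.72 hours

Tue: 06:20–16:31 = 10 h 11 min; less 30 min break → 9 h 41 min
Wed: 06:21–13:57 = 7 h 36 min; less 30 min break → 7 h 6 min
Thu: 11:02–22:13 = 11 h 11 min; less 30 min break → 10 h 41 min
Fri: 06:05–14:03 = 7 h 58 min; less 30 min break → 7 h 28 min
Sat: 11:07–21:13 = 10 h 6 min; less 30 min break → 9 h 36 min
Sun: 07:22–14:03 = 6 h 41 min; less 30 min break → 6 h 11 min
Total: 9 h 41 min + 7 h 6 min + 10 h 41 min + 7 h 28 min + 9 h 36 min + 6 h 11 min = 50 h 43 min.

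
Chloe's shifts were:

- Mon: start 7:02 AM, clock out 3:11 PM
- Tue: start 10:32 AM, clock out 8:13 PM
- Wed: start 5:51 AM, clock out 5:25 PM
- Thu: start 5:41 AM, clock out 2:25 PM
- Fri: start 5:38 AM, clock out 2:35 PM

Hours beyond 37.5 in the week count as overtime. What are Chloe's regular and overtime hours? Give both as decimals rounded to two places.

Regular 37.50 hours, overtime 9.58 hours

Mon: 7:02 AM–3:11 PM = 8 h 9 min
Tue: 10:32 AM–8:13 PM = 9 h 41 min
Wed: 5:51 AM–5:25 PM = 11 h 34 min
Thu: 5:41 AM–2:25 PM = 8 h 44 min
Fri: 5:38 AM–2:35 PM = 8 h 57 min
Total worked: 47 h 5 min = 47.08 h.
Threshold 37.5 h → overtime 9 h 35 min, regular 37 h 30 min.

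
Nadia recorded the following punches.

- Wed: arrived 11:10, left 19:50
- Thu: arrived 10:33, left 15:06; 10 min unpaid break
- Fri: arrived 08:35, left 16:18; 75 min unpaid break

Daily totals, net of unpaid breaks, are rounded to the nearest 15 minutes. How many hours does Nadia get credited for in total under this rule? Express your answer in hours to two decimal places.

19.75 hours

Wed: 11:10–19:50 = 8 h 40 min → rounds to 8 h 45 min
Thu: 10:33–15:06 = 4 h 33 min − 10 min = 4 h 23 min → rounds to 4 h 30 min
Fri: 08:35–16:18 = 7 h 43 min − 75 min = 6 h 28 min → rounds to 6 h 30 min
Total credited: 19 h 45 min.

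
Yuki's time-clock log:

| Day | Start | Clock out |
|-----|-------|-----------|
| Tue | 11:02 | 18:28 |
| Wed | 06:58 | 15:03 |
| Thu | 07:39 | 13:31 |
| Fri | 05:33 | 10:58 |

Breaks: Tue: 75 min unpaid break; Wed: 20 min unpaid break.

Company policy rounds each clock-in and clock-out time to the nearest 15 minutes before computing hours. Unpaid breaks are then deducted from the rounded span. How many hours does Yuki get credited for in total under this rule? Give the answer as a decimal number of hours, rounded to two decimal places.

Tue: in 11:02→11:00, out 18:28→18:30; 7 h 30 min − 75 min = 6 h 15 min
Wed: in 06:58→07:00, out 15:03→15:00; 8 h 0 min − 20 min = 7 h 40 min
Thu: in 07:39→07:45, out 13:31→13:30; 5 h 45 min
Fri: in 05:33→05:30, out 10:58→11:00; 5 h 30 min
Total credited: 25 h 10 min.

25.17 hours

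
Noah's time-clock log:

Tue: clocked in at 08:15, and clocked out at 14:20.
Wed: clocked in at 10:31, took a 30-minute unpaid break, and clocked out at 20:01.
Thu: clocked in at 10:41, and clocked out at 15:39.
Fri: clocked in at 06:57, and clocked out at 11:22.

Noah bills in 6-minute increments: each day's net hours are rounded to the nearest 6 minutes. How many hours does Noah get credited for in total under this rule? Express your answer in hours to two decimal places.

Tue: 08:15–14:20 = 6 h 5 min → rounds to 6 h 6 min
Wed: 10:31–20:01 = 9 h 30 min − 30 min = 9 h 0 min → rounds to 9 h 0 min
Thu: 10:41–15:39 = 4 h 58 min → rounds to 5 h 0 min
Fri: 06:57–11:22 = 4 h 25 min → rounds to 4 h 24 min
Total credited: 24 h 30 min.

24.50 hours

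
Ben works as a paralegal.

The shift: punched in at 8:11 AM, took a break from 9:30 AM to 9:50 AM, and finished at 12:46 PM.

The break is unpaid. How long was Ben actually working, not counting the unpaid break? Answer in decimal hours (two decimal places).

The shift: 8:11 AM–12:46 PM = 4 h 35 min; less 20 min break → 4 h 15 min

4.25 hours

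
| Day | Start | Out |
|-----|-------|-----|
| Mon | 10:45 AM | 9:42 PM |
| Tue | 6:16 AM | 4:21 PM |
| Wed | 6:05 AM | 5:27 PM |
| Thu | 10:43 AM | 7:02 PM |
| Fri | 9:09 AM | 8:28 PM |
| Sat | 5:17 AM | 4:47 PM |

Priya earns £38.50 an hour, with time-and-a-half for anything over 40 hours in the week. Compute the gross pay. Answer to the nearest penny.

Mon: 10:45 AM–9:42 PM = 10 h 57 min
Tue: 6:16 AM–4:21 PM = 10 h 5 min
Wed: 6:05 AM–5:27 PM = 11 h 22 min
Thu: 10:43 AM–7:02 PM = 8 h 19 min
Fri: 9:09 AM–8:28 PM = 11 h 19 min
Sat: 5:17 AM–4:47 PM = 11 h 30 min
Total worked: 63 h 32 min = 3812 min.
Regular 40 h 0 min = 2400 min at £38.50/h; overtime 23 h 32 min = 1412 min at £57.75/h.
Pay = (2400 × £38.50 + 1412 × £57.75) ÷ 60 = £2899.05.

£2899.05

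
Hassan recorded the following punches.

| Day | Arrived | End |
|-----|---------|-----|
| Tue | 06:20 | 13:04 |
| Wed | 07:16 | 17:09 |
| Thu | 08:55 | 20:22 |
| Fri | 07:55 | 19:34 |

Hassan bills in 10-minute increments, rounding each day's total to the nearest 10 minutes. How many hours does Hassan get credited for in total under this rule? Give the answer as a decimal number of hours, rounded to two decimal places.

Tue: 06:20–13:04 = 6 h 44 min → rounds to 6 h 40 min
Wed: 07:16–17:09 = 9 h 53 min → rounds to 9 h 50 min
Thu: 08:55–20:22 = 11 h 27 min → rounds to 11 h 30 min
Fri: 07:55–19:34 = 11 h 39 min → rounds to 11 h 40 min
Total credited: 39 h 40 min.

39.67 hours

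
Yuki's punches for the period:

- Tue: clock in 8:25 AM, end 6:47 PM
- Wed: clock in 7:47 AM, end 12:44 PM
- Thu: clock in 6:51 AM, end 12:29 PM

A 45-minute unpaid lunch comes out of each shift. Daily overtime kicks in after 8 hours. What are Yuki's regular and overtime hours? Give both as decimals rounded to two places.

Tue: 8:25 AM–6:47 PM = 10 h 22 min; less 45 min break → 9 h 37 min
Wed: 7:47 AM–12:44 PM = 4 h 57 min; less 45 min break → 4 h 12 min
Thu: 6:51 AM–12:29 PM = 5 h 38 min; less 45 min break → 4 h 53 min
Tue reg 8 h 0 min / OT 1 h 37 min; Wed reg 4 h 12 min / OT 0 h 0 min; Thu reg 4 h 53 min / OT 0 h 0 min.
Totals: regular 17 h 5 min, overtime 1 h 37 min.

Regular 17.08 hours, overtime 1.62 hours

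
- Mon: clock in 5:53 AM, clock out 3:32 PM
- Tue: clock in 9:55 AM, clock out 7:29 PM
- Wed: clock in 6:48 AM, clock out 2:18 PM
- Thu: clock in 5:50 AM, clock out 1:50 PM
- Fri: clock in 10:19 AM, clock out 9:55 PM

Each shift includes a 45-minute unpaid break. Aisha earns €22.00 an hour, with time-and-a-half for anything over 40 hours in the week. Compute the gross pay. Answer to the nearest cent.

€964.70

Mon: 5:53 AM–3:32 PM = 9 h 39 min; less 45 min break → 8 h 54 min
Tue: 9:55 AM–7:29 PM = 9 h 34 min; less 45 min break → 8 h 49 min
Wed: 6:48 AM–2:18 PM = 7 h 30 min; less 45 min break → 6 h 45 min
Thu: 5:50 AM–1:50 PM = 8 h 0 min; less 45 min break → 7 h 15 min
Fri: 10:19 AM–9:55 PM = 11 h 36 min; less 45 min break → 10 h 51 min
Total worked: 42 h 34 min = 2554 min.
Regular 40 h 0 min = 2400 min at €22.00/h; overtime 2 h 34 min = 154 min at €33.00/h.
Pay = (2400 × €22.00 + 154 × €33.00) ÷ 60 = €964.70.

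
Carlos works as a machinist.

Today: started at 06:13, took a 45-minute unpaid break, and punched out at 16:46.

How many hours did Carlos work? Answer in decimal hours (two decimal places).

9.80 hours

Today: 06:13–16:46 = 10 h 33 min; less 45 min break → 9 h 48 min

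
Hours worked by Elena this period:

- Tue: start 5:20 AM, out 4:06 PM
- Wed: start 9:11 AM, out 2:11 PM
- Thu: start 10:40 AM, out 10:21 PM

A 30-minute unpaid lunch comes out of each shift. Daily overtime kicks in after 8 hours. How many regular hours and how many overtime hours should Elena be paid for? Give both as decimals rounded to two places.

Tue: 5:20 AM–4:06 PM = 10 h 46 min; less 30 min break → 10 h 16 min
Wed: 9:11 AM–2:11 PM = 5 h 0 min; less 30 min break → 4 h 30 min
Thu: 10:40 AM–10:21 PM = 11 h 41 min; less 30 min break → 11 h 11 min
Tue reg 8 h 0 min / OT 2 h 16 min; Wed reg 4 h 30 min / OT 0 h 0 min; Thu reg 8 h 0 min / OT 3 h 11 min.
Totals: regular 20 h 30 min, overtime 5 h 27 min.

Regular 20.50 hours, overtime 5.45 hours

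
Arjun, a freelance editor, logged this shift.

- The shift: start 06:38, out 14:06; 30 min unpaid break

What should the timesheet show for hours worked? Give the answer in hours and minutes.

The shift: 06:38–14:06 = 7 h 28 min; less 30 min break → 6 h 58 min

6 h 58 min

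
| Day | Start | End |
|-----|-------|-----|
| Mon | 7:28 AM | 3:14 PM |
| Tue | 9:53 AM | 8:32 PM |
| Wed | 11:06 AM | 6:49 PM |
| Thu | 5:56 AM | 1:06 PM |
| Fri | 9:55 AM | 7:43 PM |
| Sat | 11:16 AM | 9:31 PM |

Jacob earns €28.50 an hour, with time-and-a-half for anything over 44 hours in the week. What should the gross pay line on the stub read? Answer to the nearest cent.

Mon: 7:28 AM–3:14 PM = 7 h 46 min
Tue: 9:53 AM–8:32 PM = 10 h 39 min
Wed: 11:06 AM–6:49 PM = 7 h 43 min
Thu: 5:56 AM–1:06 PM = 7 h 10 min
Fri: 9:55 AM–7:43 PM = 9 h 48 min
Sat: 11:16 AM–9:31 PM = 10 h 15 min
Total worked: 53 h 21 min = 3201 min.
Regular 44 h 0 min = 2640 min at €28.50/h; overtime 9 h 21 min = 561 min at €42.75/h.
Pay = (2640 × €28.50 + 561 × €42.75) ÷ 60 = €1653.71.

€1653.71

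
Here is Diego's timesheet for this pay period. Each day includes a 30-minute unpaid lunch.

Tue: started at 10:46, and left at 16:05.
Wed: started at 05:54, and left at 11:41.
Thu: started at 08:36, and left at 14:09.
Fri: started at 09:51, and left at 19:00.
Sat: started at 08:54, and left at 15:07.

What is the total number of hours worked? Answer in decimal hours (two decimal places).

Tue: 10:46–16:05 = 5 h 19 min; less 30 min break → 4 h 49 min
Wed: 05:54–11:41 = 5 h 47 min; less 30 min break → 5 h 17 min
Thu: 08:36–14:09 = 5 h 33 min; less 30 min break → 5 h 3 min
Fri: 09:51–19:00 = 9 h 9 min; less 30 min break → 8 h 39 min
Sat: 08:54–15:07 = 6 h 13 min; less 30 min break → 5 h 43 min
Total: 4 h 49 min + 5 h 17 min + 5 h 3 min + 8 h 39 min + 5 h 43 min = 29 h 31 min.

29.52 hours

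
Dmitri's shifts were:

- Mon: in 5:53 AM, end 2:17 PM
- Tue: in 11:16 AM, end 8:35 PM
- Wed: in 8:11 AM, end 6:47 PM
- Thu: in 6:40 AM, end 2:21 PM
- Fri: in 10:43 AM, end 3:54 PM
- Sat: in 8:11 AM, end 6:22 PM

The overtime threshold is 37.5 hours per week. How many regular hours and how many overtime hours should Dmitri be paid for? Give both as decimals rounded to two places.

Mon: 5:53 AM–2:17 PM = 8 h 24 min
Tue: 11:16 AM–8:35 PM = 9 h 19 min
Wed: 8:11 AM–6:47 PM = 10 h 36 min
Thu: 6:40 AM–2:21 PM = 7 h 41 min
Fri: 10:43 AM–3:54 PM = 5 h 11 min
Sat: 8:11 AM–6:22 PM = 10 h 11 min
Total worked: 51 h 22 min = 51.37 h.
Threshold 37.5 h → overtime 13 h 52 min, regular 37 h 30 min.

Regular 37.50 hours, overtime 13.87 hours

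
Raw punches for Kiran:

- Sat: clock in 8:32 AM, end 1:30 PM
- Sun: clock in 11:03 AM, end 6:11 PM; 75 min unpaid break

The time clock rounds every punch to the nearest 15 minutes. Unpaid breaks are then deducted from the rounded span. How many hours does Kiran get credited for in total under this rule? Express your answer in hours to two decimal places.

Sat: in 8:32 AM→8:30 AM, out 1:30 PM→1:30 PM; 5 h 0 min
Sun: in 11:03 AM→11:00 AM, out 6:11 PM→6:15 PM; 7 h 15 min − 75 min = 6 h 0 min
Total credited: 11 h 0 min.

11.00 hours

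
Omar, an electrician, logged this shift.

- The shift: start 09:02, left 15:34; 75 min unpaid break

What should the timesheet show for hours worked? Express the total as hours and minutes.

The shift: 09:02–15:34 = 6 h 32 min; less 75 min break → 5 h 17 min

5 h 17 min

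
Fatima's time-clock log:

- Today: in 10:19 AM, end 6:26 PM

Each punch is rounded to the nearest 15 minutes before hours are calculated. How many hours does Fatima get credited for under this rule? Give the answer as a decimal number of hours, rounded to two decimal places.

Today: in 10:19 AM→10:15 AM, out 6:26 PM→6:30 PM; 8 h 15 min

8.25 hours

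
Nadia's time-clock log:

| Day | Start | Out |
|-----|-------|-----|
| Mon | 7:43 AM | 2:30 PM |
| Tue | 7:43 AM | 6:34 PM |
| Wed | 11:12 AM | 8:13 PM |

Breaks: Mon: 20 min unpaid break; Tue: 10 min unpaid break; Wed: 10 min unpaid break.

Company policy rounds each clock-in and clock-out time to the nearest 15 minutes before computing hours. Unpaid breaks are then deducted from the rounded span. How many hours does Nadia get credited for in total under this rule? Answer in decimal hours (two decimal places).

25.83 hours

Mon: in 7:43 AM→7:45 AM, out 2:30 PM→2:30 PM; 6 h 45 min − 20 min = 6 h 25 min
Tue: in 7:43 AM→7:45 AM, out 6:34 PM→6:30 PM; 10 h 45 min − 10 min = 10 h 35 min
Wed: in 11:12 AM→11:15 AM, out 8:13 PM→8:15 PM; 9 h 0 min − 10 min = 8 h 50 min
Total credited: 25 h 50 min.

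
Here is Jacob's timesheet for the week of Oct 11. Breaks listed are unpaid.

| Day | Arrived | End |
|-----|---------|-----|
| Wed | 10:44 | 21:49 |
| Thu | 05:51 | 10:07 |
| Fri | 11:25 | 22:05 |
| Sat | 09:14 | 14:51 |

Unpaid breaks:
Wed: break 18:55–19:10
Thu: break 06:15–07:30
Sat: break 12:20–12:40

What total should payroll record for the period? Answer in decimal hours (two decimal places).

29.80 hours

Wed: 10:44–21:49 = 11 h 5 min; less 15 min break → 10 h 50 min
Thu: 05:51–10:07 = 4 h 16 min; less 75 min break → 3 h 1 min
Fri: 11:25–22:05 = 10 h 40 min
Sat: 09:14–14:51 = 5 h 37 min; less 20 min break → 5 h 17 min
Total: 10 h 50 min + 3 h 1 min + 10 h 40 min + 5 h 17 min = 29 h 48 min.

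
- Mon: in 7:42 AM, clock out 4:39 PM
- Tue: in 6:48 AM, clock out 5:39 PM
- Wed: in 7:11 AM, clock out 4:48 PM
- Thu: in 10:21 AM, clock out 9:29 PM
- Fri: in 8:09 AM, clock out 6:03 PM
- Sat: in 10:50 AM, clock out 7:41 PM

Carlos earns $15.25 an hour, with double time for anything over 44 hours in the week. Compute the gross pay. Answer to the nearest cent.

$1137.65

Mon: 7:42 AM–4:39 PM = 8 h 57 min
Tue: 6:48 AM–5:39 PM = 10 h 51 min
Wed: 7:11 AM–4:48 PM = 9 h 37 min
Thu: 10:21 AM–9:29 PM = 11 h 8 min
Fri: 8:09 AM–6:03 PM = 9 h 54 min
Sat: 10:50 AM–7:41 PM = 8 h 51 min
Total worked: 59 h 18 min = 3558 min.
Regular 44 h 0 min = 2640 min at $15.25/h; overtime 15 h 18 min = 918 min at $30.50/h.
Pay = (2640 × $15.25 + 918 × $30.50) ÷ 60 = $1137.65.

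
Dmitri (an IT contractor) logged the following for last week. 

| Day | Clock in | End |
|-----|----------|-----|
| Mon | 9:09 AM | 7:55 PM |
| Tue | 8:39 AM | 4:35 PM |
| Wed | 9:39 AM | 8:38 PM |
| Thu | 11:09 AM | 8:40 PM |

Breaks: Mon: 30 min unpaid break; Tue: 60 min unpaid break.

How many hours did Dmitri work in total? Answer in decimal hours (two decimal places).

Mon: 9:09 AM–7:55 PM = 10 h 46 min; less 30 min break → 10 h 16 min
Tue: 8:39 AM–4:35 PM = 7 h 56 min; less 60 min break → 6 h 56 min
Wed: 9:39 AM–8:38 PM = 10 h 59 min
Thu: 11:09 AM–8:40 PM = 9 h 31 min
Total: 10 h 16 min + 6 h 56 min + 10 h 59 min + 9 h 31 min = 37 h 42 min.

37.70 hours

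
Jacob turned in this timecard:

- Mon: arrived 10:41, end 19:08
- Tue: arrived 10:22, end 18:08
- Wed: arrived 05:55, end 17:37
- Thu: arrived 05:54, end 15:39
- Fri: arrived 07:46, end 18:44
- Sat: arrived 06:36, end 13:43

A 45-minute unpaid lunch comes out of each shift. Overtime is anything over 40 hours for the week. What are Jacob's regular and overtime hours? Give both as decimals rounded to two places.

Regular 40.00 hours, overtime 11.25 hours

Mon: 10:41–19:08 = 8 h 27 min; less 45 min break → 7 h 42 min
Tue: 10:22–18:08 = 7 h 46 min; less 45 min break → 7 h 1 min
Wed: 05:55–17:37 = 11 h 42 min; less 45 min break → 10 h 57 min
Thu: 05:54–15:39 = 9 h 45 min; less 45 min break → 9 h 0 min
Fri: 07:46–18:44 = 10 h 58 min; less 45 min break → 10 h 13 min
Sat: 06:36–13:43 = 7 h 7 min; less 45 min break → 6 h 22 min
Total worked: 51 h 15 min = 51.25 h.
Threshold 40 h → overtime 11 h 15 min, regular 40 h 0 min.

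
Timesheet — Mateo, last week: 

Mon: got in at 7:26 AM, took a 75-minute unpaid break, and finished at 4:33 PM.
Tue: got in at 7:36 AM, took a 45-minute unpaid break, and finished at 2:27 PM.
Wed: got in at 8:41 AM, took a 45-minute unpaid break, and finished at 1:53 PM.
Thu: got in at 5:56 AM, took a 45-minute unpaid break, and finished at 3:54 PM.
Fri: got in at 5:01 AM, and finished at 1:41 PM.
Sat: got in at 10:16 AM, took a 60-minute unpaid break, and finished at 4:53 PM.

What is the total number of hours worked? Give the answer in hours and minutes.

Mon: 7:26 AM–4:33 PM = 9 h 7 min; less 75 min break → 7 h 52 min
Tue: 7:36 AM–2:27 PM = 6 h 51 min; less 45 min break → 6 h 6 min
Wed: 8:41 AM–1:53 PM = 5 h 12 min; less 45 min break → 4 h 27 min
Thu: 5:56 AM–3:54 PM = 9 h 58 min; less 45 min break → 9 h 13 min
Fri: 5:01 AM–1:41 PM = 8 h 40 min
Sat: 10:16 AM–4:53 PM = 6 h 37 min; less 60 min break → 5 h 37 min
Total: 7 h 52 min + 6 h 6 min + 4 h 27 min + 9 h 13 min + 8 h 40 min + 5 h 37 min = 41 h 55 min.

41 h 55 min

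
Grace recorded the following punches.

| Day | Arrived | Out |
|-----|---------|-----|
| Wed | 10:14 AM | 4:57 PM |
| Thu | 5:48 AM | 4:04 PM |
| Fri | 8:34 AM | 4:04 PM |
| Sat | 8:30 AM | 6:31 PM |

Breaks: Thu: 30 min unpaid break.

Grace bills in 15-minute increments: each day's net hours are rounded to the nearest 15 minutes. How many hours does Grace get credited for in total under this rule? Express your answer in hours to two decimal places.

Wed: 10:14 AM–4:57 PM = 6 h 43 min → rounds to 6 h 45 min
Thu: 5:48 AM–4:04 PM = 10 h 16 min − 30 min = 9 h 46 min → rounds to 9 h 45 min
Fri: 8:34 AM–4:04 PM = 7 h 30 min → rounds to 7 h 30 min
Sat: 8:30 AM–6:31 PM = 10 h 1 min → rounds to 10 h 0 min
Total credited: 34 h 0 min.

34.00 hours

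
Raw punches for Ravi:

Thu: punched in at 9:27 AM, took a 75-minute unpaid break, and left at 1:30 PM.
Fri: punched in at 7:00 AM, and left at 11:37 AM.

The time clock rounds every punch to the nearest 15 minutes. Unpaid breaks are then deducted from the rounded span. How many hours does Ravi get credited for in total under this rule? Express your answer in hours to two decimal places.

Thu: in 9:27 AM→9:30 AM, out 1:30 PM→1:30 PM; 4 h 0 min − 75 min = 2 h 45 min
Fri: in 7:00 AM→7:00 AM, out 11:37 AM→11:30 AM; 4 h 30 min
Total credited: 7 h 15 min.

7.25 hours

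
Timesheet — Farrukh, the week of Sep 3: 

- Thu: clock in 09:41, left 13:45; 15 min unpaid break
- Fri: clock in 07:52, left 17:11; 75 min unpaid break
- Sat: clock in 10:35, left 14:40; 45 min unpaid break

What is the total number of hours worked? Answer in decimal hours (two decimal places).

Thu: 09:41–13:45 = 4 h 4 min; less 15 min break → 3 h 49 min
Fri: 07:52–17:11 = 9 h 19 min; less 75 min break → 8 h 4 min
Sat: 10:35–14:40 = 4 h 5 min; less 45 min break → 3 h 20 min
Total: 3 h 49 min + 8 h 4 min + 3 h 20 min = 15 h 13 min.

15.22 hours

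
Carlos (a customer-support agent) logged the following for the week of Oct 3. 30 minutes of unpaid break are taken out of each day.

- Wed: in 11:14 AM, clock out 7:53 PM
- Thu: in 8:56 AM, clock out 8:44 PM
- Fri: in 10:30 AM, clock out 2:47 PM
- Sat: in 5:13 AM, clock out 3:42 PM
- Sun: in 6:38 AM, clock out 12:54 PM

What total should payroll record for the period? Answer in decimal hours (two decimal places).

38.98 hours

Wed: 11:14 AM–7:53 PM = 8 h 39 min; less 30 min break → 8 h 9 min
Thu: 8:56 AM–8:44 PM = 11 h 48 min; less 30 min break → 11 h 18 min
Fri: 10:30 AM–2:47 PM = 4 h 17 min; less 30 min break → 3 h 47 min
Sat: 5:13 AM–3:42 PM = 10 h 29 min; less 30 min break → 9 h 59 min
Sun: 6:38 AM–12:54 PM = 6 h 16 min; less 30 min break → 5 h 46 min
Total: 8 h 9 min + 11 h 18 min + 3 h 47 min + 9 h 59 min + 5 h 46 min = 38 h 59 min.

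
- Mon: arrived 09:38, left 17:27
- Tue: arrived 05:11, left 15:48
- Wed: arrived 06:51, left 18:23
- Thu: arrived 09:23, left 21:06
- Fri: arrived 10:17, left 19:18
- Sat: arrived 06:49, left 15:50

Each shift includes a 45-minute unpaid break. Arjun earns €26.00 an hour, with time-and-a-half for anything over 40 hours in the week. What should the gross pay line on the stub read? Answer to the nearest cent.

€1633.45

Mon: 09:38–17:27 = 7 h 49 min; less 45 min break → 7 h 4 min
Tue: 05:11–15:48 = 10 h 37 min; less 45 min break → 9 h 52 min
Wed: 06:51–18:23 = 11 h 32 min; less 45 min break → 10 h 47 min
Thu: 09:23–21:06 = 11 h 43 min; less 45 min break → 10 h 58 min
Fri: 10:17–19:18 = 9 h 1 min; less 45 min break → 8 h 16 min
Sat: 06:49–15:50 = 9 h 1 min; less 45 min break → 8 h 16 min
Total worked: 55 h 13 min = 3313 min.
Regular 40 h 0 min = 2400 min at €26.00/h; overtime 15 h 13 min = 913 min at €39.00/h.
Pay = (2400 × €26.00 + 913 × €39.00) ÷ 60 = €1633.45.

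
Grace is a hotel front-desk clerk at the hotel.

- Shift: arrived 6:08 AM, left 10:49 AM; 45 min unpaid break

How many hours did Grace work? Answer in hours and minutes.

Shift: 6:08 AM–10:49 AM = 4 h 41 min; less 45 min break → 3 h 56 min

3 h 56 min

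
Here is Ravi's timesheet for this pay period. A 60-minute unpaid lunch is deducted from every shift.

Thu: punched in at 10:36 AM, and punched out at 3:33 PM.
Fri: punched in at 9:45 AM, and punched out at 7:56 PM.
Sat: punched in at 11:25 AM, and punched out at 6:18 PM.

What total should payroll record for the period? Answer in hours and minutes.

19 h 1 min

Thu: 10:36 AM–3:33 PM = 4 h 57 min; less 60 min break → 3 h 57 min
Fri: 9:45 AM–7:56 PM = 10 h 11 min; less 60 min break → 9 h 11 min
Sat: 11:25 AM–6:18 PM = 6 h 53 min; less 60 min break → 5 h 53 min
Total: 3 h 57 min + 9 h 11 min + 5 h 53 min = 19 h 1 min.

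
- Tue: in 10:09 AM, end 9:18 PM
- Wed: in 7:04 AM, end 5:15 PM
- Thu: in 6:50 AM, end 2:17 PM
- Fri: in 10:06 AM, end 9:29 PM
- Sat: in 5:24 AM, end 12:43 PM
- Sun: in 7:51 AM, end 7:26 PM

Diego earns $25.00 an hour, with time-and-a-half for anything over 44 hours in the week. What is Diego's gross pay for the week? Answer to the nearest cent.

Tue: 10:09 AM–9:18 PM = 11 h 9 min
Wed: 7:04 AM–5:15 PM = 10 h 11 min
Thu: 6:50 AM–2:17 PM = 7 h 27 min
Fri: 10:06 AM–9:29 PM = 11 h 23 min
Sat: 5:24 AM–12:43 PM = 7 h 19 min
Sun: 7:51 AM–7:26 PM = 11 h 35 min
Total worked: 59 h 4 min = 3544 min.
Regular 44 h 0 min = 2640 min at $25.00/h; overtime 15 h 4 min = 904 min at $37.50/h.
Pay = (2640 × $25.00 + 904 × $37.50) ÷ 60 = $1665.00.

$1665.00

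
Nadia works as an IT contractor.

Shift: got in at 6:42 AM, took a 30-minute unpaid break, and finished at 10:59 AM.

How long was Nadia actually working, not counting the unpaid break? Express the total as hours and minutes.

3 h 47 min

Shift: 6:42 AM–10:59 AM = 4 h 17 min; less 30 min break → 3 h 47 min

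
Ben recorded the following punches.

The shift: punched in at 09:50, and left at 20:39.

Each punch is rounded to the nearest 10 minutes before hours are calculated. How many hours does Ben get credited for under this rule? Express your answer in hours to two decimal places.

10.83 hours

The shift: in 09:50→09:50, out 20:39→20:40; 10 h 50 min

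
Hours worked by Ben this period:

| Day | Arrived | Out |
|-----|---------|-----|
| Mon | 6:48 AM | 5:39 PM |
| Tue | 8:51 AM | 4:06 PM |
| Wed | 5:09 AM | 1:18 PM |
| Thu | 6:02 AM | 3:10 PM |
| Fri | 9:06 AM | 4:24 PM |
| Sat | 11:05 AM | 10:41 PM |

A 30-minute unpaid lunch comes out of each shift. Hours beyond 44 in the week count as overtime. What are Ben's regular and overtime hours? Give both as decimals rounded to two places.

Mon: 6:48 AM–5:39 PM = 10 h 51 min; less 30 min break → 10 h 21 min
Tue: 8:51 AM–4:06 PM = 7 h 15 min; less 30 min break → 6 h 45 min
Wed: 5:09 AM–1:18 PM = 8 h 9 min; less 30 min break → 7 h 39 min
Thu: 6:02 AM–3:10 PM = 9 h 8 min; less 30 min break → 8 h 38 min
Fri: 9:06 AM–4:24 PM = 7 h 18 min; less 30 min break → 6 h 48 min
Sat: 11:05 AM–10:41 PM = 11 h 36 min; less 30 min break → 11 h 6 min
Total worked: 51 h 17 min = 51.28 h.
Threshold 44 h → overtime 7 h 17 min, regular 44 h 0 min.

Regular 44.00 hours, overtime 7.28 hours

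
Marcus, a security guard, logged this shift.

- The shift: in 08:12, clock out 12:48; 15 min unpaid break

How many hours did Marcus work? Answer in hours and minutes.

The shift: 08:12–12:48 = 4 h 36 min; less 15 min break → 4 h 21 min

4 h 21 min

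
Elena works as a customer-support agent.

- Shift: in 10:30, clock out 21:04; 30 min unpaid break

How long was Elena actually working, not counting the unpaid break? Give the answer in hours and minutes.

10 h 4 min

Shift: 10:30–21:04 = 10 h 34 min; less 30 min break → 10 h 4 min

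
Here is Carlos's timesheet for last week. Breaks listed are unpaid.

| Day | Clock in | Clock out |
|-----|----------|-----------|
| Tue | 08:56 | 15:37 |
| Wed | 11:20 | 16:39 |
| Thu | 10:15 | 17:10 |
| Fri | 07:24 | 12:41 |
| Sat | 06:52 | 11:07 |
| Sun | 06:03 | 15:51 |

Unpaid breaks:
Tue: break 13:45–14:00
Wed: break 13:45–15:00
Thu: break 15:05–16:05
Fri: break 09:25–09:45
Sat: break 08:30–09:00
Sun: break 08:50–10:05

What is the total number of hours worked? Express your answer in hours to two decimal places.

Tue: 08:56–15:37 = 6 h 41 min; less 15 min break → 6 h 26 min
Wed: 11:20–16:39 = 5 h 19 min; less 75 min break → 4 h 4 min
Thu: 10:15–17:10 = 6 h 55 min; less 60 min break → 5 h 55 min
Fri: 07:24–12:41 = 5 h 17 min; less 20 min break → 4 h 57 min
Sat: 06:52–11:07 = 4 h 15 min; less 30 min break → 3 h 45 min
Sun: 06:03–15:51 = 9 h 48 min; less 75 min break → 8 h 33 min
Total: 6 h 26 min + 4 h 4 min + 5 h 55 min + 4 h 57 min + 3 h 45 min + 8 h 33 min = 33 h 40 min.

33.67 hours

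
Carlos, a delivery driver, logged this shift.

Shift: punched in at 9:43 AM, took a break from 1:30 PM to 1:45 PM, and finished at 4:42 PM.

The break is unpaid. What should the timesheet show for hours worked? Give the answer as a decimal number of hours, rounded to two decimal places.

Shift: 9:43 AM–4:42 PM = 6 h 59 min; less 15 min break → 6 h 44 min

6.73 hours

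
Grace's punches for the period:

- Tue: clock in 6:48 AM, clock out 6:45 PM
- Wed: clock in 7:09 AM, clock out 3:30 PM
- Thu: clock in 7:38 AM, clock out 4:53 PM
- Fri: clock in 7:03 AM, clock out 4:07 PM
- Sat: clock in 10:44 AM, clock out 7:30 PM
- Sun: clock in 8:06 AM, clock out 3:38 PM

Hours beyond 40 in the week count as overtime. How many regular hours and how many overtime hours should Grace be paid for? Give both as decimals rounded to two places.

Tue: 6:48 AM–6:45 PM = 11 h 57 min
Wed: 7:09 AM–3:30 PM = 8 h 21 min
Thu: 7:38 AM–4:53 PM = 9 h 15 min
Fri: 7:03 AM–4:07 PM = 9 h 4 min
Sat: 10:44 AM–7:30 PM = 8 h 46 min
Sun: 8:06 AM–3:38 PM = 7 h 32 min
Total worked: 54 h 55 min = 54.92 h.
Threshold 40 h → overtime 14 h 55 min, regular 40 h 0 min.

Regular 40.00 hours, overtime 14.92 hours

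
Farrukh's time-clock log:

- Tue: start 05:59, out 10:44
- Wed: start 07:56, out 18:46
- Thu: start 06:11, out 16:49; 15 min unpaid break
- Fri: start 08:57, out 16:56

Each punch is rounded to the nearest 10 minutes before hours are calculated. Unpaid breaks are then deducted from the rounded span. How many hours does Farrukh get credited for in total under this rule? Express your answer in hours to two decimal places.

Tue: in 05:59→06:00, out 10:44→10:40; 4 h 40 min
Wed: in 07:56→08:00, out 18:46→18:50; 10 h 50 min
Thu: in 06:11→06:10, out 16:49→16:50; 10 h 40 min − 15 min = 10 h 25 min
Fri: in 08:57→09:00, out 16:56→17:00; 8 h 0 min
Total credited: 33 h 55 min.

33.92 hours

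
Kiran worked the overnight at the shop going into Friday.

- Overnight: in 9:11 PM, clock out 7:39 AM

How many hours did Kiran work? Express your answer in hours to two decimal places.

10.47 hours

Overnight: 9:11 PM → midnight = 2 h 49 min; midnight → 7:39 AM = 7 h 39 min; span 10 h 28 min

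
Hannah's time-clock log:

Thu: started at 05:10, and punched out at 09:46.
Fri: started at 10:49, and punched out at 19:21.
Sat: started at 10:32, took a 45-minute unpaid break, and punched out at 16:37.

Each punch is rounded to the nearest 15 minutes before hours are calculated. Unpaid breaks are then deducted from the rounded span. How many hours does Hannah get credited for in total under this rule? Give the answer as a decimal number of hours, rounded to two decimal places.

18.25 hours

Thu: in 05:10→05:15, out 09:46→09:45; 4 h 30 min
Fri: in 10:49→10:45, out 19:21→19:15; 8 h 30 min
Sat: in 10:32→10:30, out 16:37→16:30; 6 h 0 min − 45 min = 5 h 15 min
Total credited: 18 h 15 min.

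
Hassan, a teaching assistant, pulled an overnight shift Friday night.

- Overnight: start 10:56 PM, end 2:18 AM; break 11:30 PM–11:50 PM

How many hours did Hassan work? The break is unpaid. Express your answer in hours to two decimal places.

3.03 hours

Overnight: 10:56 PM → midnight = 1 h 4 min; midnight → 2:18 AM = 2 h 18 min; span 3 h 22 min; less 20 min break → 3 h 2 min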